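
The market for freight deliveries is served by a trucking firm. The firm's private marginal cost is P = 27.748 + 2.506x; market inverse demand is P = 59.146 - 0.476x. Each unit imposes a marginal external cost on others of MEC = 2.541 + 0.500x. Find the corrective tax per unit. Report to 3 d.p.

Social marginal cost = private MC + MEC = 30.289 + 3.006x.
Set SMC = demand: 30.289 + 3.006x = 59.146 - 0.476x → x* = 8.2875.
The Pigouvian tax equals MEC at x*: 2.541 + 0.500×8.2875 = 6.6848.

tax = 6.685 per unit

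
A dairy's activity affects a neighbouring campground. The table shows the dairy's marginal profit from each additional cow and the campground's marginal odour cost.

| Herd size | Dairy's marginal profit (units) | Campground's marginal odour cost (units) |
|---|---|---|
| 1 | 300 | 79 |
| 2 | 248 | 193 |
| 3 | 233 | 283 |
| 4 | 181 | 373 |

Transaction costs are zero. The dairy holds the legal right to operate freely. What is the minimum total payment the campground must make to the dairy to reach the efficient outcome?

Left alone the dairy would choose level 4 (marginal profit stays positive).
Efficient level: k* = 2 (marginal profit ≥ marginal odour cost through 2).
The campground must at least cover the dairy's forgone profit from cutting 4→2: 233 + 181 = 414.

414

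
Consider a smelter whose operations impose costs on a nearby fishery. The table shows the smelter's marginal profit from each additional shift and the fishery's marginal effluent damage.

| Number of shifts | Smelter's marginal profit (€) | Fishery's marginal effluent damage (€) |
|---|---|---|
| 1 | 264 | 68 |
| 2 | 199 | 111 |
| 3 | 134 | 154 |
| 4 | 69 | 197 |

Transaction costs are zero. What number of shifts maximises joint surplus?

Bargaining reaches the level where marginal profit last exceeds marginal effluent damage.
That holds through level 2 (199 ≥ 111) but not at 3 (134 < 154).

2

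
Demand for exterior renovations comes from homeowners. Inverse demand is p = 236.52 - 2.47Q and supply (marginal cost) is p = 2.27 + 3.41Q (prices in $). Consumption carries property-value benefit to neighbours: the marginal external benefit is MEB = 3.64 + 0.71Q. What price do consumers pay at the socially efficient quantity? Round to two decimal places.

Social marginal benefit = demand + MEB = 240.16 - 1.76Q.
Set SMB = MC: 240.16 - 1.76Q = 2.27 + 3.41Q → Q* = 46.0135.
Consumer price on the demand curve at Q*: 236.52 − 2.47×46.0135 = 122.8667.

P = $122.87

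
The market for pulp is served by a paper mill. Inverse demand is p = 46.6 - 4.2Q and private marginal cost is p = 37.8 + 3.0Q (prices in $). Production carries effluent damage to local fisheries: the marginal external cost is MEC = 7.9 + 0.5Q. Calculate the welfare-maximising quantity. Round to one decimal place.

Social marginal cost = private MC + MEC = 45.7 + 3.5Q.
Set SMC = demand: 45.7 + 3.5Q = 46.6 - 4.2Q → Q* = 0.1169.

Q* = 0.1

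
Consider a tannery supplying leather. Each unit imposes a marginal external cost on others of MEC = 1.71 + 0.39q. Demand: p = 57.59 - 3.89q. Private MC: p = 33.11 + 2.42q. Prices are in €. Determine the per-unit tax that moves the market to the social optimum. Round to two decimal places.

tax = €3.04 per unit

Social marginal cost = private MC + MEC = 34.82 + 2.81q.
Set SMC = demand: 34.82 + 2.81q = 57.59 - 3.89q → q* = 3.3985.
The Pigouvian tax equals MEC at q*: 1.71 + 0.39×3.3985 = 3.0354.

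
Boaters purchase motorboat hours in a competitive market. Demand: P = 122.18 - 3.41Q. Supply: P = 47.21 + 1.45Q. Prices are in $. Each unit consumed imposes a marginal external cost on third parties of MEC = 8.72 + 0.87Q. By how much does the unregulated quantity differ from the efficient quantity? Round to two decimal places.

3.86 units

Market equilibrium (private): 47.21 + 1.45Q = 122.18 - 3.41Q → Q_m = 15.4259.
Social marginal benefit = demand − MEC = 113.46 - 4.28Q.
Set SMB = MC: 113.46 - 4.28Q = 47.21 + 1.45Q → Q* = 11.5620.
Gap = |15.4259 − 11.5620| = 3.8639.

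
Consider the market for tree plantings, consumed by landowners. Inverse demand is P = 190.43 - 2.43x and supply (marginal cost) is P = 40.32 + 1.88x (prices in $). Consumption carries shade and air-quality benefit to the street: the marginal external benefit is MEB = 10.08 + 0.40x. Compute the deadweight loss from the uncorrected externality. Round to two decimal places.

Market equilibrium (private): 40.32 + 1.88x = 190.43 - 2.43x → x_m = 34.8283.
Social marginal benefit = demand + MEB = 200.51 - 2.03x.
Set SMB = MC: 200.51 - 2.03x = 40.32 + 1.88x → x* = 40.9693.
The loss is the area between SMB and MC from x* to x_m; with linear curves that's a triangle of height MEB(x_m).
DWL = ½ × 6.1410 × 24.0113 = 73.7267.

DWL = $73.73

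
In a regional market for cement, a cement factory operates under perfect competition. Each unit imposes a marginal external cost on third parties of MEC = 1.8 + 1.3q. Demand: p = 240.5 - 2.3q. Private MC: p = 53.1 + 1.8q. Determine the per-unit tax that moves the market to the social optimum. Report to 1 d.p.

Social marginal cost = private MC + MEC = 54.9 + 3.1q.
Set SMC = demand: 54.9 + 3.1q = 240.5 - 2.3q → q* = 34.3704.
The Pigouvian tax equals MEC at q*: 1.8 + 1.3×34.3704 = 46.4815.

tax = 46.5 per unit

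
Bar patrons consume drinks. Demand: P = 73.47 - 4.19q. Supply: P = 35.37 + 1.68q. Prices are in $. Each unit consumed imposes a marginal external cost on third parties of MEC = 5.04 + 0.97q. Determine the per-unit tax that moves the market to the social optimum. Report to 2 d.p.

tax = $9.73 per unit

Social marginal benefit = demand − MEC = 68.43 - 5.16q.
Set SMB = MC: 68.43 - 5.16q = 35.37 + 1.68q → q* = 4.8333.
The Pigouvian tax equals MEC at q*: 5.04 + 0.97×4.8333 = 9.7283.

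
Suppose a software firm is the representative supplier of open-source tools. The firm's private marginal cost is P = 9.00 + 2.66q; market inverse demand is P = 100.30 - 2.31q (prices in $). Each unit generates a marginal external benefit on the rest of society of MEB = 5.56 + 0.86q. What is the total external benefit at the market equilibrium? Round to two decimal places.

$247.25

Market equilibrium (private): 9.00 + 2.66q = 100.30 - 2.31q → q_m = 18.3702.
Total external benefit = ∫₀^{q_m} (5.56 + 0.86q) dq = 5.56×18.3702 + ½×0.86×18.3702² = 247.2479.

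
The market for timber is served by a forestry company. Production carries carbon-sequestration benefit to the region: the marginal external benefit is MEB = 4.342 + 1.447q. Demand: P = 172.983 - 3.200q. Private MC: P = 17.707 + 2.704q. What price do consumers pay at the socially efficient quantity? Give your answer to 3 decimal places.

P = 58.382

Social marginal cost = private MC − MEB = 13.365 + 1.257q.
Set SMC = demand: 13.365 + 1.257q = 172.983 - 3.200q → q* = 35.8129.
Consumer price on the demand curve at q*: 172.983 − 3.200×35.8129 = 58.3817.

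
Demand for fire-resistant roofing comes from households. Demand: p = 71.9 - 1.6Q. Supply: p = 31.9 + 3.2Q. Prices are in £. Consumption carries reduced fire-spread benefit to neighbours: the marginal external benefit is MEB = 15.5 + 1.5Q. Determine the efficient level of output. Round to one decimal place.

Social marginal benefit = demand + MEB = 87.4 - 0.1Q.
Set SMB = MC: 87.4 - 0.1Q = 31.9 + 3.2Q → Q* = 16.8182.

Q* = 16.8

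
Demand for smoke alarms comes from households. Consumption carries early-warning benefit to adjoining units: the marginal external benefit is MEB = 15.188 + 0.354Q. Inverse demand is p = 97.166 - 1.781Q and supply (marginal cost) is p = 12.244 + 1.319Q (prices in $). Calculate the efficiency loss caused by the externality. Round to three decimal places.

Market equilibrium (private): 12.244 + 1.319Q = 97.166 - 1.781Q → Q_m = 27.3942.
Social marginal benefit = demand + MEB = 112.354 - 1.427Q.
Set SMB = MC: 112.354 - 1.427Q = 12.244 + 1.319Q → Q* = 36.4567.
The loss is the area between SMB and MC from Q* to Q_m; with linear curves that's a triangle of height MEB(Q_m).
DWL = ½ × 9.0625 × 24.8855 = 112.7624.

DWL = $112.762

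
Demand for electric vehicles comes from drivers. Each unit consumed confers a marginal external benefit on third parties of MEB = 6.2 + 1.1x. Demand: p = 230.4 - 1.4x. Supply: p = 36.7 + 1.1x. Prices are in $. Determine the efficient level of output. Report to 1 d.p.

Social marginal benefit = demand + MEB = 236.6 - 0.3x.
Set SMB = MC: 236.6 - 0.3x = 36.7 + 1.1x → x* = 142.7857.

x* = 142.8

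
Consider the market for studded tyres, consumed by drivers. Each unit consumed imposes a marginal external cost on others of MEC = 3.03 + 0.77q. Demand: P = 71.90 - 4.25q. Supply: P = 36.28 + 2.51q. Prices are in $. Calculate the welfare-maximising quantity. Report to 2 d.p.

q* = 4.33

Social marginal benefit = demand − MEC = 68.87 - 5.02q.
Set SMB = MC: 68.87 - 5.02q = 36.28 + 2.51q → q* = 4.3280.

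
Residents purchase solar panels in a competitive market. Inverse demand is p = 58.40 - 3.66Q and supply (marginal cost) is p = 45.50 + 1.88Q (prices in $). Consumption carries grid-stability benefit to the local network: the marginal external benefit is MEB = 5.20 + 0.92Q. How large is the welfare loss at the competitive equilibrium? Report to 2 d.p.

Market equilibrium (private): 45.50 + 1.88Q = 58.40 - 3.66Q → Q_m = 2.3285.
Social marginal benefit = demand + MEB = 63.60 - 2.74Q.
Set SMB = MC: 63.60 - 2.74Q = 45.50 + 1.88Q → Q* = 3.9177.
Between Q* and Q_m the wedge SMB − MC runs linearly from 0 to MEB(Q_m), so the loss is a triangle.
DWL = ½ × 1.5892 × 7.3422 = 5.8341.

DWL = $5.83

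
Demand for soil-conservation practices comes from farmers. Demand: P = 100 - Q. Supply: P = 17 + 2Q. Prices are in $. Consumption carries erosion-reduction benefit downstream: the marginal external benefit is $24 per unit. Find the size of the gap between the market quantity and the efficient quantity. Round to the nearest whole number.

Market equilibrium (private): 17 + 2Q = 100 - Q → Q_m = 27.6667.
Social marginal benefit = demand + MEB = 124 - Q.
Set SMB = MC: 124 - Q = 17 + 2Q → Q* = 35.6667.
Gap = |27.6667 − 35.6667| = 8.0000.

8 units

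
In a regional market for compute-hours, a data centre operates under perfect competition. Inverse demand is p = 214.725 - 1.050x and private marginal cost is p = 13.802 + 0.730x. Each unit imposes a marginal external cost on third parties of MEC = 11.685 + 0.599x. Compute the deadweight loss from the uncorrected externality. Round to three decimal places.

Market equilibrium (private): 13.802 + 0.730x = 214.725 - 1.050x → x_m = 112.8781.
Social marginal cost = private MC + MEC = 25.487 + 1.329x.
Set SMC = demand: 25.487 + 1.329x = 214.725 - 1.050x → x* = 79.5452.
The loss is the area between SMC and demand from x* to x_m; with linear curves that's a triangle of height MEC(x_m).
DWL = ½ × 33.3329 × 79.2990 = 1321.6328.

DWL = 1321.633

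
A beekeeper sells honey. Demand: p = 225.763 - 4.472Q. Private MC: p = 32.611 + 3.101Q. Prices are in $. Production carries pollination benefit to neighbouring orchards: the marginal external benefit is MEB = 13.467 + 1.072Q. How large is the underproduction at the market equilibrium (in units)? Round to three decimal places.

6.277 units

Market equilibrium (private): 32.611 + 3.101Q = 225.763 - 4.472Q → Q_m = 25.5053.
Social marginal cost = private MC − MEB = 19.144 + 2.029Q.
Set SMC = demand: 19.144 + 2.029Q = 225.763 - 4.472Q → Q* = 31.7826.
Gap = |25.5053 − 31.7826| = 6.2773.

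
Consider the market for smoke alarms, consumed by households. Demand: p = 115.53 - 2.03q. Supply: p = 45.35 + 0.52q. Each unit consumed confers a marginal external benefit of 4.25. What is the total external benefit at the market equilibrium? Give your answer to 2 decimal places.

116.97

Market equilibrium (private): 45.35 + 0.52q = 115.53 - 2.03q → q_m = 27.5216.
Total external benefit = MEB × q_m = 4.25 × 27.5216 = 116.9668.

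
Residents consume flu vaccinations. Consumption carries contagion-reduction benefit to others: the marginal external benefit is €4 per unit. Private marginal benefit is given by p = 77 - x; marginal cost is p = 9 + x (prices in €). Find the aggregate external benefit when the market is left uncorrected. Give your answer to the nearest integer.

Market equilibrium (private): 9 + x = 77 - x → x_m = 34.0000.
Total external benefit = MEB × x_m = 4 × 34.0000 = 136.0000.

€136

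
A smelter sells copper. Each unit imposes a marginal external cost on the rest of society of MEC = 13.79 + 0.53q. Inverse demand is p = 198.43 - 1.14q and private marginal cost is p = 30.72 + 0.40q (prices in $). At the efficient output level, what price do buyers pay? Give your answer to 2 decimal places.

Social marginal cost = private MC + MEC = 44.51 + 0.93q.
Set SMC = demand: 44.51 + 0.93q = 198.43 - 1.14q → q* = 74.3575.
Consumer price on the demand curve at q*: 198.43 − 1.14×74.3575 = 113.6625.

P = $113.66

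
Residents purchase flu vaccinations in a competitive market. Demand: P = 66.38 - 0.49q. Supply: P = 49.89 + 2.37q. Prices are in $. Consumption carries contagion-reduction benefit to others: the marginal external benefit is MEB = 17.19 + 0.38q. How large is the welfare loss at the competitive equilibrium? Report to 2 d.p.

DWL = $75.73

Market equilibrium (private): 49.89 + 2.37q = 66.38 - 0.49q → q_m = 5.7657.
Social marginal benefit = demand + MEB = 83.57 - 0.11q.
Set SMB = MC: 83.57 - 0.11q = 49.89 + 2.37q → q* = 13.5806.
Height of the DWL triangle at q_m is SMB(q_m) − MC(q_m) = MEB(q_m) = 19.3810.
DWL = ½ × 7.8149 × 19.3810 = 75.7303.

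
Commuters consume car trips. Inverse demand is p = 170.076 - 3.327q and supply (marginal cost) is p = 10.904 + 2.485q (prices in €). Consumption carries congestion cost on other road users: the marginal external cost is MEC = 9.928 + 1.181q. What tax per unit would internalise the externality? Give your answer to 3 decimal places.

Social marginal benefit = demand − MEC = 160.148 - 4.508q.
Set SMB = MC: 160.148 - 4.508q = 10.904 + 2.485q → q* = 21.3419.
The Pigouvian tax equals MEC at q*: 9.928 + 1.181×21.3419 = 35.1328.

tax = €35.133 per unit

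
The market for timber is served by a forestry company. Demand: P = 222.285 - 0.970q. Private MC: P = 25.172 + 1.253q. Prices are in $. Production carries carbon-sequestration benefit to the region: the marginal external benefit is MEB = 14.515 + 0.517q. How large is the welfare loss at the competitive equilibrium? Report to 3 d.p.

DWL = $1067.703

Market equilibrium (private): 25.172 + 1.253q = 222.285 - 0.970q → q_m = 88.6698.
Social marginal cost = private MC − MEB = 10.657 + 0.736q.
Set SMC = demand: 10.657 + 0.736q = 222.285 - 0.970q → q* = 124.0492.
Between q* and q_m the wedge demand − SMC runs linearly from 0 to MEB(q_m), so the loss is a triangle.
DWL = ½ × 35.3794 × 60.3573 = 1067.7025.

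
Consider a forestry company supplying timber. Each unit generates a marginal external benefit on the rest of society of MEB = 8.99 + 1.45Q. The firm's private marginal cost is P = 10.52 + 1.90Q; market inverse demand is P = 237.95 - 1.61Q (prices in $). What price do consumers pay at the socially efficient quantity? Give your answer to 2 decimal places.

P = $53.18

Social marginal cost = private MC − MEB = 1.53 + 0.45Q.
Set SMC = demand: 1.53 + 0.45Q = 237.95 - 1.61Q → Q* = 114.7670.
Consumer price on the demand curve at Q*: 237.95 − 1.61×114.7670 = 53.1751.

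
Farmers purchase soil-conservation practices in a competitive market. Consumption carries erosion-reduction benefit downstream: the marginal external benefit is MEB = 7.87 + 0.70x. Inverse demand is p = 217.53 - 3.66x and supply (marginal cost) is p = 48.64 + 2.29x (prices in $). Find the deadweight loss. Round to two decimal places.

Market equilibrium (private): 48.64 + 2.29x = 217.53 - 3.66x → x_m = 28.3849.
Social marginal benefit = demand + MEB = 225.40 - 2.96x.
Set SMB = MC: 225.40 - 2.96x = 48.64 + 2.29x → x* = 33.6686.
Height of the DWL triangle at x_m is SMB(x_m) − MC(x_m) = MEB(x_m) = 27.7394.
DWL = ½ × 5.2837 × 27.7394 = 73.2833.

DWL = $73.28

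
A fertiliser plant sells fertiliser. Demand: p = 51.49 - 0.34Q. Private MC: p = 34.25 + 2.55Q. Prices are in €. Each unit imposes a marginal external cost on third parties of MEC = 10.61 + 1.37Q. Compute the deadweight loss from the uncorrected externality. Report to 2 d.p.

Market equilibrium (private): 34.25 + 2.55Q = 51.49 - 0.34Q → Q_m = 5.9654.
Social marginal cost = private MC + MEC = 44.86 + 3.92Q.
Set SMC = demand: 44.86 + 3.92Q = 51.49 - 0.34Q → Q* = 1.5563.
The welfare-loss triangle has base |Q_m − Q*| and height MEC(Q_m) (the vertical gap between SMC and demand is zero at Q* and MEC at Q_m).
DWL = ½ × 4.4091 × 18.7826 = 41.4072.

DWL = €41.41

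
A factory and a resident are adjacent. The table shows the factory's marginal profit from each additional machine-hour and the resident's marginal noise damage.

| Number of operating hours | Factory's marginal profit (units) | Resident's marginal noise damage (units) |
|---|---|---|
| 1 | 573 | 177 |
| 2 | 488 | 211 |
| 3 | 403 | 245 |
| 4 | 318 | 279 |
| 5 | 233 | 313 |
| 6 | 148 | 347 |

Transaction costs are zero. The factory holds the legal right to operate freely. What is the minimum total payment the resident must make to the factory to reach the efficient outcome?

Left alone the factory would choose level 6 (marginal profit stays positive).
Efficient level: k* = 4 (marginal profit ≥ marginal noise damage through 4).
The resident must at least cover the factory's forgone profit from cutting 6→4: 233 + 148 = 381.

381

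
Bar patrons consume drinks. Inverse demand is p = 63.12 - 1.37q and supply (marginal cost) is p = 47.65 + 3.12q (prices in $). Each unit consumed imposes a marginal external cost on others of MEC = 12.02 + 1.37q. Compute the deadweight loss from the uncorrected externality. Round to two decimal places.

DWL = $23.91

Market equilibrium (private): 47.65 + 3.12q = 63.12 - 1.37q → q_m = 3.4454.
Social marginal benefit = demand − MEC = 51.10 - 2.74q.
Set SMB = MC: 51.10 - 2.74q = 47.65 + 3.12q → q* = 0.5887.
The welfare-loss triangle has base |q_m − q*| and height MEC(q_m) (the vertical gap between SMB and MC is zero at q* and MEC at q_m).
DWL = ½ × 2.8567 × 16.7402 = 23.9109.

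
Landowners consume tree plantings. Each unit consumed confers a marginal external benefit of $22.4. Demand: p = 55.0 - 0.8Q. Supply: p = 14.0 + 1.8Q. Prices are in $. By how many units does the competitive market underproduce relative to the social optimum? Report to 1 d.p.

Market equilibrium (private): 14.0 + 1.8Q = 55.0 - 0.8Q → Q_m = 15.7692.
Social marginal benefit = demand + MEB = 77.4 - 0.8Q.
Set SMB = MC: 77.4 - 0.8Q = 14.0 + 1.8Q → Q* = 24.3846.
Gap = |15.7692 − 24.3846| = 8.6154.

8.6 units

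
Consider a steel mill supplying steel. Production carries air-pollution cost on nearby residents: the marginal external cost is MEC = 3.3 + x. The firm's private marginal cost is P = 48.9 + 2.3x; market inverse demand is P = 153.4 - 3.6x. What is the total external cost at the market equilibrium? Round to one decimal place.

215.3

Market equilibrium (private): 48.9 + 2.3x = 153.4 - 3.6x → x_m = 17.7119.
Total external cost = ∫₀^{x_m} (3.3 + 1.0x) dx = 3.3×17.7119 + ½×1.0×17.7119² = 215.3050.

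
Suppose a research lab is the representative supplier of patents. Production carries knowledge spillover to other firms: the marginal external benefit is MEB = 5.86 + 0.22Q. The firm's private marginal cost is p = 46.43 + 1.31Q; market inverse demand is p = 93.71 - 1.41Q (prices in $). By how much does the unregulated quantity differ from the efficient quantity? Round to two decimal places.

Market equilibrium (private): 46.43 + 1.31Q = 93.71 - 1.41Q → Q_m = 17.3824.
Social marginal cost = private MC − MEB = 40.57 + 1.09Q.
Set SMC = demand: 40.57 + 1.09Q = 93.71 - 1.41Q → Q* = 21.2560.
Gap = |17.3824 − 21.2560| = 3.8736.

3.87 units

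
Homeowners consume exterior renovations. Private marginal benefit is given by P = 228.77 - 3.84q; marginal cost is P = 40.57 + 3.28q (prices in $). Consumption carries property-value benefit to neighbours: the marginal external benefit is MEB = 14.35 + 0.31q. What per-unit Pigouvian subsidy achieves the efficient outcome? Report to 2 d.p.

subsidy = $23.57 per unit

Social marginal benefit = demand + MEB = 243.12 - 3.53q.
Set SMB = MC: 243.12 - 3.53q = 40.57 + 3.28q → q* = 29.7430.
The Pigouvian subsidy equals MEB at q*: 14.35 + 0.31×29.7430 = 23.5703.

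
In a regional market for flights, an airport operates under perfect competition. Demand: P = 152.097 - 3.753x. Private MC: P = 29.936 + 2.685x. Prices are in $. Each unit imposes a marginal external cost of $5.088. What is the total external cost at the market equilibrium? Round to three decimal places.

$96.545

Market equilibrium (private): 29.936 + 2.685x = 152.097 - 3.753x → x_m = 18.9750.
Total external cost = MEC × x_m = 5.088 × 18.9750 = 96.5448.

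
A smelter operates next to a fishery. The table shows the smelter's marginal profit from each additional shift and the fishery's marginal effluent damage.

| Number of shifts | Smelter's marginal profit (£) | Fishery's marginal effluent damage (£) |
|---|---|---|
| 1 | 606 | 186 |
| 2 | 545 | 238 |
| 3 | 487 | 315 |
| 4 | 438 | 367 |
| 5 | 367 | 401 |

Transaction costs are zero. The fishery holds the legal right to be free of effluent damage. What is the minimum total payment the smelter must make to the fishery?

Efficient level: marginal profit ≥ marginal effluent damage through level 4, so k* = 4.
With the fishery holding the right, the smelter must at least compensate total damage at k*: 186 + 238 + 315 + 367 = 1106.

£1106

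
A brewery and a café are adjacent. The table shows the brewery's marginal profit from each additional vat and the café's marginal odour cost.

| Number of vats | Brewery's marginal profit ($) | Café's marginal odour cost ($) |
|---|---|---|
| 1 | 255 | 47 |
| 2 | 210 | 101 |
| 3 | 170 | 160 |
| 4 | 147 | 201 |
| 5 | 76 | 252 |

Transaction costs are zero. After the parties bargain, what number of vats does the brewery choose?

Bargaining reaches the level where marginal profit last exceeds marginal odour cost.
That holds through level 3 (170 ≥ 160) but not at 4 (147 < 201).

3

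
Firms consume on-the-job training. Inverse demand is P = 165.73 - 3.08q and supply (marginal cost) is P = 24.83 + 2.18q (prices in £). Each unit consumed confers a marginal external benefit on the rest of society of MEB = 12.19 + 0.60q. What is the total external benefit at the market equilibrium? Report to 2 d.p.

£541.80

Market equilibrium (private): 24.83 + 2.18q = 165.73 - 3.08q → q_m = 26.7871.
Total external benefit = ∫₀^{q_m} (12.19 + 0.60q) dq = 12.19×26.7871 + ½×0.60×26.7871² = 541.7994.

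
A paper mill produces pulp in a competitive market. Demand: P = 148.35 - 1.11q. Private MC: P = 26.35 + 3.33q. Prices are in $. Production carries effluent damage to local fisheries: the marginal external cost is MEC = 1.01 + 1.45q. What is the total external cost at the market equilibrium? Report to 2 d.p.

$575.14

Market equilibrium (private): 26.35 + 3.33q = 148.35 - 1.11q → q_m = 27.4775.
Total external cost = ∫₀^{q_m} (1.01 + 1.45q) dq = 1.01×27.4775 + ½×1.45×27.4775² = 575.1367.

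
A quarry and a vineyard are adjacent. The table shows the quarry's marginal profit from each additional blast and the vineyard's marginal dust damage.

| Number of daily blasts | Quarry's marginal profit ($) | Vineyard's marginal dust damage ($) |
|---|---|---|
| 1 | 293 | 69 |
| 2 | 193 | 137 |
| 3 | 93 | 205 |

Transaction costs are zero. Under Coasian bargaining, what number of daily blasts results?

2

Bargaining reaches the level where marginal profit last exceeds marginal dust damage.
That holds through level 2 (193 ≥ 137) but not at 3 (93 < 205).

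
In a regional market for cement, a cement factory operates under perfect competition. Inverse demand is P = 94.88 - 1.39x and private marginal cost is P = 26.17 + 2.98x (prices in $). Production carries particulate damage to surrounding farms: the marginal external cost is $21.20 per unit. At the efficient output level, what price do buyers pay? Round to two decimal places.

P = $79.77

Social marginal cost = private MC + MEC = 47.37 + 2.98x.
Set SMC = demand: 47.37 + 2.98x = 94.88 - 1.39x → x* = 10.8719.
Consumer price on the demand curve at x*: 94.88 − 1.39×10.8719 = 79.7681.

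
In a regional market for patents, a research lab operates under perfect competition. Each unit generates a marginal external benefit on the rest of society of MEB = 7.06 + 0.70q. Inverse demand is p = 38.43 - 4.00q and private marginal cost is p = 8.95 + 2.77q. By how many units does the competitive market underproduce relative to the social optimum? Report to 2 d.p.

Market equilibrium (private): 8.95 + 2.77q = 38.43 - 4.00q → q_m = 4.3545.
Social marginal cost = private MC − MEB = 1.89 + 2.07q.
Set SMC = demand: 1.89 + 2.07q = 38.43 - 4.00q → q* = 6.0198.
Gap = |4.3545 − 6.0198| = 1.6653.

1.67 units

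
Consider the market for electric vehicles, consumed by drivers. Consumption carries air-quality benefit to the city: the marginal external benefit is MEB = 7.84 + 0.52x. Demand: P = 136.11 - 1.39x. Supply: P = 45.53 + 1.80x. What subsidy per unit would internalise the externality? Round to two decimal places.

Social marginal benefit = demand + MEB = 143.95 - 0.87x.
Set SMB = MC: 143.95 - 0.87x = 45.53 + 1.80x → x* = 36.8614.
The Pigouvian subsidy equals MEB at x*: 7.84 + 0.52×36.8614 = 27.0079.

subsidy = 27.01 per unit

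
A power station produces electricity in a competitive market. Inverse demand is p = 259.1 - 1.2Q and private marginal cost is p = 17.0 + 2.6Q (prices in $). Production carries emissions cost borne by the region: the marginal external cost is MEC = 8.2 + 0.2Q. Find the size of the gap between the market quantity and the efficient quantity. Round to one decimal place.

5.2 units

Market equilibrium (private): 17.0 + 2.6Q = 259.1 - 1.2Q → Q_m = 63.7105.
Social marginal cost = private MC + MEC = 25.2 + 2.8Q.
Set SMC = demand: 25.2 + 2.8Q = 259.1 - 1.2Q → Q* = 58.4750.
Gap = |63.7105 − 58.4750| = 5.2355.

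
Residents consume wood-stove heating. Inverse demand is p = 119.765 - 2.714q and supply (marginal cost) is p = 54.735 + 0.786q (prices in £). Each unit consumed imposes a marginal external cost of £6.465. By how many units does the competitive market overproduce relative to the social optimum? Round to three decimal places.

1.847 units

Market equilibrium (private): 54.735 + 0.786q = 119.765 - 2.714q → q_m = 18.5800.
Social marginal benefit = demand − MEC = 113.300 - 2.714q.
Set SMB = MC: 113.300 - 2.714q = 54.735 + 0.786q → q* = 16.7329.
Gap = |18.5800 − 16.7329| = 1.8471.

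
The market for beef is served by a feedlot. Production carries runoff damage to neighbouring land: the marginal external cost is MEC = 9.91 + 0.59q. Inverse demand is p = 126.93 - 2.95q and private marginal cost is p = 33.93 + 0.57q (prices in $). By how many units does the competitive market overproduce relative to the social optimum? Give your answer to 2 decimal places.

Market equilibrium (private): 33.93 + 0.57q = 126.93 - 2.95q → q_m = 26.4205.
Social marginal cost = private MC + MEC = 43.84 + 1.16q.
Set SMC = demand: 43.84 + 1.16q = 126.93 - 2.95q → q* = 20.2165.
Gap = |26.4205 − 20.2165| = 6.2040.

6.20 units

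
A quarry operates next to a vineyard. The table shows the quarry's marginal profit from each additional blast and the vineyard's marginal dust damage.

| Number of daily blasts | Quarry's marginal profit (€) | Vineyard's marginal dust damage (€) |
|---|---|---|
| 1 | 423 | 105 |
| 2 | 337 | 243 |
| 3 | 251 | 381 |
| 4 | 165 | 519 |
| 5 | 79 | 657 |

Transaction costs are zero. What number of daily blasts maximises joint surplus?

Bargaining reaches the level where marginal profit last exceeds marginal dust damage.
That holds through level 2 (337 ≥ 243) but not at 3 (251 < 381).

2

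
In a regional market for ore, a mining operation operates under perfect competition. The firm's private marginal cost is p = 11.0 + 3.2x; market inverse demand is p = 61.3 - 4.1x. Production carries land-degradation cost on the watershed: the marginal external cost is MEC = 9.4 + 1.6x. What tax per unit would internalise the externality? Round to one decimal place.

tax = 16.8 per unit

Social marginal cost = private MC + MEC = 20.4 + 4.8x.
Set SMC = demand: 20.4 + 4.8x = 61.3 - 4.1x → x* = 4.5955.
The Pigouvian tax equals MEC at x*: 9.4 + 1.6×4.5955 = 16.7528.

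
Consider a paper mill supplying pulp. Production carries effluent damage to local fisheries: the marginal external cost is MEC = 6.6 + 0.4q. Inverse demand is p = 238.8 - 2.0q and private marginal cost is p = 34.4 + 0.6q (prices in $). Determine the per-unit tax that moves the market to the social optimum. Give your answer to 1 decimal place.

tax = $33.0 per unit

Social marginal cost = private MC + MEC = 41.0 + q.
Set SMC = demand: 41.0 + q = 238.8 - 2.0q → q* = 65.9333.
The Pigouvian tax equals MEC at q*: 6.6 + 0.4×65.9333 = 32.9733.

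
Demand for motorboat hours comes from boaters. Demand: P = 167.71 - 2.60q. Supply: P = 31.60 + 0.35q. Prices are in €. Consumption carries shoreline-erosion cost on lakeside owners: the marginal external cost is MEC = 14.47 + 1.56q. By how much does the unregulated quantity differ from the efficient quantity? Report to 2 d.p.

19.17 units

Market equilibrium (private): 31.60 + 0.35q = 167.71 - 2.60q → q_m = 46.1390.
Social marginal benefit = demand − MEC = 153.24 - 4.16q.
Set SMB = MC: 153.24 - 4.16q = 31.60 + 0.35q → q* = 26.9712.
Gap = |46.1390 − 26.9712| = 19.1678.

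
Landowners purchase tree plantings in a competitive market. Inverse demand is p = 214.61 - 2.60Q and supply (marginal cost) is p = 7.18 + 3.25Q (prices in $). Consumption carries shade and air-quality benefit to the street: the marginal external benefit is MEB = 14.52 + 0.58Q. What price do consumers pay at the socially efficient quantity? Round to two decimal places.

P = $105.11

Social marginal benefit = demand + MEB = 229.13 - 2.02Q.
Set SMB = MC: 229.13 - 2.02Q = 7.18 + 3.25Q → Q* = 42.1157.
Consumer price on the demand curve at Q*: 214.61 − 2.60×42.1157 = 105.1092.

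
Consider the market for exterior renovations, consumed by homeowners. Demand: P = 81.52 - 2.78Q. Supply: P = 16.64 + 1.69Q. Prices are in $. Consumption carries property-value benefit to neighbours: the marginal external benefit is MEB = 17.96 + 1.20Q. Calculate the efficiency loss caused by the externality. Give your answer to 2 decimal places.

Market equilibrium (private): 16.64 + 1.69Q = 81.52 - 2.78Q → Q_m = 14.5145.
Social marginal benefit = demand + MEB = 99.48 - 1.58Q.
Set SMB = MC: 99.48 - 1.58Q = 16.64 + 1.69Q → Q* = 25.3333.
The loss is the area between SMB and MC from Q* to Q_m; with linear curves that's a triangle of height MEB(Q_m).
DWL = ½ × 10.8188 × 35.3774 = 191.3705.

DWL = $191.37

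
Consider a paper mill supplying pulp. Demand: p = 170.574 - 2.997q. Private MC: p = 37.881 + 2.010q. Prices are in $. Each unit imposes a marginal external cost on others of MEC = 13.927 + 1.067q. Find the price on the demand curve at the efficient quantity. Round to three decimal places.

P = $111.973

Social marginal cost = private MC + MEC = 51.808 + 3.077q.
Set SMC = demand: 51.808 + 3.077q = 170.574 - 2.997q → q* = 19.5532.
Consumer price on the demand curve at q*: 170.574 − 2.997×19.5532 = 111.9731.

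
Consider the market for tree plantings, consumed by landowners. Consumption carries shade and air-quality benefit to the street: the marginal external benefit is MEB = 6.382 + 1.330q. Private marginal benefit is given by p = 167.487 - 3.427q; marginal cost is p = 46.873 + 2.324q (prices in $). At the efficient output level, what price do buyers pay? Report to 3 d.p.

Social marginal benefit = demand + MEB = 173.869 - 2.097q.
Set SMB = MC: 173.869 - 2.097q = 46.873 + 2.324q → q* = 28.7256.
Consumer price on the demand curve at q*: 167.487 − 3.427×28.7256 = 69.0444.

P = $69.044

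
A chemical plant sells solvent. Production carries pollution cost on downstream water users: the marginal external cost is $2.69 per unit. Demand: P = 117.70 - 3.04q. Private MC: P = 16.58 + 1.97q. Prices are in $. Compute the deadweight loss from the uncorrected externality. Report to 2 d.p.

DWL = $0.72

Market equilibrium (private): 16.58 + 1.97q = 117.70 - 3.04q → q_m = 20.1836.
Social marginal cost = private MC + MEC = 19.27 + 1.97q.
Set SMC = demand: 19.27 + 1.97q = 117.70 - 3.04q → q* = 19.6467.
The welfare-loss triangle has base |q_m − q*| and height MEC(q_m) (the vertical gap between SMC and demand is zero at q* and MEC at q_m).
DWL = ½ × 0.5369 × 2.6900 = 0.7221.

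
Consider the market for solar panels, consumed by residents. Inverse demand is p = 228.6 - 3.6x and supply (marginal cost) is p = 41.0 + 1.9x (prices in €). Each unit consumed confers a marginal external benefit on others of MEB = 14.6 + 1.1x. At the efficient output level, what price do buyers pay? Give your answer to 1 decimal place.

P = €63.2

Social marginal benefit = demand + MEB = 243.2 - 2.5x.
Set SMB = MC: 243.2 - 2.5x = 41.0 + 1.9x → x* = 45.9545.
Consumer price on the demand curve at x*: 228.6 − 3.6×45.9545 = 63.1638.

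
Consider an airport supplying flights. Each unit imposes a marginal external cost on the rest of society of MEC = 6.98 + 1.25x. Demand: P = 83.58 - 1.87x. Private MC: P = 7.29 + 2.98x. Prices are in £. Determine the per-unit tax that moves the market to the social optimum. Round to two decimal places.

tax = £21.18 per unit

Social marginal cost = private MC + MEC = 14.27 + 4.23x.
Set SMC = demand: 14.27 + 4.23x = 83.58 - 1.87x → x* = 11.3623.
The Pigouvian tax equals MEC at x*: 6.98 + 1.25×11.3623 = 21.1829.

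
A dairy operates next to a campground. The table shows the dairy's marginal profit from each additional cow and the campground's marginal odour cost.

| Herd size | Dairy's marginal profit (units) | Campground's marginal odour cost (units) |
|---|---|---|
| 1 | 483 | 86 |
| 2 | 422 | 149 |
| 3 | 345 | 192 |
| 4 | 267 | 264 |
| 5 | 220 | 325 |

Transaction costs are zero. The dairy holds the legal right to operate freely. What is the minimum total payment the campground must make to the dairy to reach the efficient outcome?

Left alone the dairy would choose level 5 (marginal profit stays positive).
Efficient level: k* = 4 (marginal profit ≥ marginal odour cost through 4).
The campground must at least cover the dairy's forgone profit from cutting 5→4: 220 = 220.

220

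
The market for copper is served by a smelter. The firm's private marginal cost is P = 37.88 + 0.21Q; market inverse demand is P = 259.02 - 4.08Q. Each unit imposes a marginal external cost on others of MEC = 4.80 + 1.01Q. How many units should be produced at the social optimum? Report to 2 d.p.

Social marginal cost = private MC + MEC = 42.68 + 1.22Q.
Set SMC = demand: 42.68 + 1.22Q = 259.02 - 4.08Q → Q* = 40.8189.

Q* = 40.82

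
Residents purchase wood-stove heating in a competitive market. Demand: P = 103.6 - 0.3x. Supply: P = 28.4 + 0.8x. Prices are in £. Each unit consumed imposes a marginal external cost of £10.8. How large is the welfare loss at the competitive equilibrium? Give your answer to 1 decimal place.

DWL = £53.0

Market equilibrium (private): 28.4 + 0.8x = 103.6 - 0.3x → x_m = 68.3636.
Social marginal benefit = demand − MEC = 92.8 - 0.3x.
Set SMB = MC: 92.8 - 0.3x = 28.4 + 0.8x → x* = 58.5455.
Height of the DWL triangle at x_m is MC(x_m) − SMB(x_m) = MEC(x_m) = 10.8000.
DWL = ½ × 9.8181 × 10.8000 = 53.0177.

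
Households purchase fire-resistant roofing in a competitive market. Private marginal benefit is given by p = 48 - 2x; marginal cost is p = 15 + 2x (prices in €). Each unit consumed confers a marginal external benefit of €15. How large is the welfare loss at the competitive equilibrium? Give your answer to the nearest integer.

DWL = €28

Market equilibrium (private): 15 + 2x = 48 - 2x → x_m = 8.2500.
Social marginal benefit = demand + MEB = 63 - 2x.
Set SMB = MC: 63 - 2x = 15 + 2x → x* = 12.0000.
The loss is the area between SMB and MC from x* to x_m; with linear curves that's a triangle of height MEB(x_m).
DWL = ½ × 3.7500 × 15.0000 = 28.1250.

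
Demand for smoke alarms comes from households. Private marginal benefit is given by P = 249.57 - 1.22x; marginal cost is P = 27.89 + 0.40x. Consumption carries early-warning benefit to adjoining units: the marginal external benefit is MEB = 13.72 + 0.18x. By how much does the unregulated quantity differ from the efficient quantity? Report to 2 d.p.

Market equilibrium (private): 27.89 + 0.40x = 249.57 - 1.22x → x_m = 136.8395.
Social marginal benefit = demand + MEB = 263.29 - 1.04x.
Set SMB = MC: 263.29 - 1.04x = 27.89 + 0.40x → x* = 163.4722.
Gap = |136.8395 − 163.4722| = 26.6327.

26.63 units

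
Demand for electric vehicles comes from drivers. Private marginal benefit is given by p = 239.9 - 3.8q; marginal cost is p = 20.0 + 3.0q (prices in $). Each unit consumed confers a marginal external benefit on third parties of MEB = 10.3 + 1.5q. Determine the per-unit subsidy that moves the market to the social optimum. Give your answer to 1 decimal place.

subsidy = $75.5 per unit

Social marginal benefit = demand + MEB = 250.2 - 2.3q.
Set SMB = MC: 250.2 - 2.3q = 20.0 + 3.0q → q* = 43.4340.
The Pigouvian subsidy equals MEB at q*: 10.3 + 1.5×43.4340 = 75.4510.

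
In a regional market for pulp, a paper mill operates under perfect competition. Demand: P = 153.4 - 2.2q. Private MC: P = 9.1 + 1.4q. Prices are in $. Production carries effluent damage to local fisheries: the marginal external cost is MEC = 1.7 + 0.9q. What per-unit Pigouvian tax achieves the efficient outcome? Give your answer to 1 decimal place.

tax = $30.2 per unit

Social marginal cost = private MC + MEC = 10.8 + 2.3q.
Set SMC = demand: 10.8 + 2.3q = 153.4 - 2.2q → q* = 31.6889.
The Pigouvian tax equals MEC at q*: 1.7 + 0.9×31.6889 = 30.2200.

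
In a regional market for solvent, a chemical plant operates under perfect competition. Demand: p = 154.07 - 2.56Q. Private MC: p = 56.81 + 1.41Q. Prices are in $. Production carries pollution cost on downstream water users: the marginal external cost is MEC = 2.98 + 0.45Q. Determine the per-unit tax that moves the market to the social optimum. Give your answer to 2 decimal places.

Social marginal cost = private MC + MEC = 59.79 + 1.86Q.
Set SMC = demand: 59.79 + 1.86Q = 154.07 - 2.56Q → Q* = 21.3303.
The Pigouvian tax equals MEC at Q*: 2.98 + 0.45×21.3303 = 12.5786.

tax = $12.58 per unit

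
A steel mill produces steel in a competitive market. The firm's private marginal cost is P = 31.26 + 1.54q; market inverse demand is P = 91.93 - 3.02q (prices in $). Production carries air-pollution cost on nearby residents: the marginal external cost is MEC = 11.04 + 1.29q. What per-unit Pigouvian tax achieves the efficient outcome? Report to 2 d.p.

Social marginal cost = private MC + MEC = 42.30 + 2.83q.
Set SMC = demand: 42.30 + 2.83q = 91.93 - 3.02q → q* = 8.4838.
The Pigouvian tax equals MEC at q*: 11.04 + 1.29×8.4838 = 21.9841.

tax = $21.98 per unit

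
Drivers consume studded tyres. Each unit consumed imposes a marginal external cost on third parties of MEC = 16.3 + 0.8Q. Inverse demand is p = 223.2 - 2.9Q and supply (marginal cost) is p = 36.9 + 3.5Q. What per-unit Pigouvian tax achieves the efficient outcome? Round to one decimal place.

Social marginal benefit = demand − MEC = 206.9 - 3.7Q.
Set SMB = MC: 206.9 - 3.7Q = 36.9 + 3.5Q → Q* = 23.6111.
The Pigouvian tax equals MEC at Q*: 16.3 + 0.8×23.6111 = 35.1889.

tax = 35.2 per unit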